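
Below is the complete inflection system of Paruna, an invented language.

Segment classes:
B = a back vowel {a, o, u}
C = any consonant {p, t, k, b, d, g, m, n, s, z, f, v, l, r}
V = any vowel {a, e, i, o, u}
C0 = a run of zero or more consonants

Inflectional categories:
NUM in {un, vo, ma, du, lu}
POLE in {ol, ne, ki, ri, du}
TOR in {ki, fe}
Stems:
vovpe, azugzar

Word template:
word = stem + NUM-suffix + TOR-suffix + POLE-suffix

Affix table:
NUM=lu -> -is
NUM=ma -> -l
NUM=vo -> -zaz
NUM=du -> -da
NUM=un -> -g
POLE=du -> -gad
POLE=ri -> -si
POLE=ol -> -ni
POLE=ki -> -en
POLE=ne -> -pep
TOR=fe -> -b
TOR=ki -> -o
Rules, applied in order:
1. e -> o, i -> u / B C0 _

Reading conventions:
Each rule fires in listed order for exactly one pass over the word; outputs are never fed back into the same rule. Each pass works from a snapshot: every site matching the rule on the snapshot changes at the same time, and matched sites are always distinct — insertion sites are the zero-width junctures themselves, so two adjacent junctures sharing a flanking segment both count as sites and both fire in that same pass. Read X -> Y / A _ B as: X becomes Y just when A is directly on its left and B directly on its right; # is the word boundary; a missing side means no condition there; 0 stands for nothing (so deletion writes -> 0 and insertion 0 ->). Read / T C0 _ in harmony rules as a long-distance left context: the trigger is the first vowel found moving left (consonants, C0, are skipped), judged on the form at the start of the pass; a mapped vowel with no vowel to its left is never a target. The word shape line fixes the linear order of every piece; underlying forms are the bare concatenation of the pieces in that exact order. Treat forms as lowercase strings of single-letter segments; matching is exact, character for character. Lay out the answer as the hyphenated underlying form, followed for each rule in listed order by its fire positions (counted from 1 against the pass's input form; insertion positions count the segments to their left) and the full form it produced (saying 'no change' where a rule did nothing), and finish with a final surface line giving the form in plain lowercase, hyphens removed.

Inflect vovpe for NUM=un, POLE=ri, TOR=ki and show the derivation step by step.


underlying: vovpe-g-o-si
1. e -> o, i -> u / B C0 _: fires at position(s) 5, 9: vovpogosu
surface: vovpogosu


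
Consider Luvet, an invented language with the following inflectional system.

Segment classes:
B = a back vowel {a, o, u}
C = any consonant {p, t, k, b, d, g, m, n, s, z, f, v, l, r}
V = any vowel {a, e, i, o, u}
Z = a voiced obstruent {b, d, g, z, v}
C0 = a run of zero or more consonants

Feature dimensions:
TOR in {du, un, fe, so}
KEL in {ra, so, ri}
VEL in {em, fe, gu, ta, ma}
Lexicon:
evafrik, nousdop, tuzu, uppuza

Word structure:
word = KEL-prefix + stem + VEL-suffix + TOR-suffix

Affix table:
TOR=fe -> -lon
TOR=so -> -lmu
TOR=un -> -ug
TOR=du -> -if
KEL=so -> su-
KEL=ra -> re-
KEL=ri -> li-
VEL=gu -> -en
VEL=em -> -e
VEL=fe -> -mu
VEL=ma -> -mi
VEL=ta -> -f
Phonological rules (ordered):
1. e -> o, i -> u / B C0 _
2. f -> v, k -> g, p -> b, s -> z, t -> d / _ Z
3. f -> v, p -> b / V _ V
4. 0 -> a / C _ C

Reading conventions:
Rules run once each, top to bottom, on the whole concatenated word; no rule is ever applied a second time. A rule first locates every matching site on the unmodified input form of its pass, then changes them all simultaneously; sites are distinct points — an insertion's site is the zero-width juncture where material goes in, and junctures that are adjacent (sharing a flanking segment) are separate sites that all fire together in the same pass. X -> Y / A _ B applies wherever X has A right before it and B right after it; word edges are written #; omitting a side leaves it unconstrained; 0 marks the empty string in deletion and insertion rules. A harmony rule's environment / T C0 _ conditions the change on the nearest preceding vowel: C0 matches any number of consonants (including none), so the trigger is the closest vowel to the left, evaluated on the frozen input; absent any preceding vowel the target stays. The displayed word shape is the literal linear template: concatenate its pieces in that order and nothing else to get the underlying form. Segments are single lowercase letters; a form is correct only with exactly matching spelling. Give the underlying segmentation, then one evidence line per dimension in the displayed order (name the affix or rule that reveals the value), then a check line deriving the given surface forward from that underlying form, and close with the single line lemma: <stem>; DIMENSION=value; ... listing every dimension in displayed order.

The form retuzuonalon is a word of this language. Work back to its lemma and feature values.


underlying: re-tuzu-en-lon
TOR=fe - signalled by the affix -lon
KEL=ra - signalled by the affix re-
VEL=gu - signalled by the affix -en
check: retuzuenlon -> retuzuonlon -> retuzuonlon -> retuzuonlon -> retuzuonalon
lemma: tuzu; TOR=fe; KEL=ra; VEL=gu


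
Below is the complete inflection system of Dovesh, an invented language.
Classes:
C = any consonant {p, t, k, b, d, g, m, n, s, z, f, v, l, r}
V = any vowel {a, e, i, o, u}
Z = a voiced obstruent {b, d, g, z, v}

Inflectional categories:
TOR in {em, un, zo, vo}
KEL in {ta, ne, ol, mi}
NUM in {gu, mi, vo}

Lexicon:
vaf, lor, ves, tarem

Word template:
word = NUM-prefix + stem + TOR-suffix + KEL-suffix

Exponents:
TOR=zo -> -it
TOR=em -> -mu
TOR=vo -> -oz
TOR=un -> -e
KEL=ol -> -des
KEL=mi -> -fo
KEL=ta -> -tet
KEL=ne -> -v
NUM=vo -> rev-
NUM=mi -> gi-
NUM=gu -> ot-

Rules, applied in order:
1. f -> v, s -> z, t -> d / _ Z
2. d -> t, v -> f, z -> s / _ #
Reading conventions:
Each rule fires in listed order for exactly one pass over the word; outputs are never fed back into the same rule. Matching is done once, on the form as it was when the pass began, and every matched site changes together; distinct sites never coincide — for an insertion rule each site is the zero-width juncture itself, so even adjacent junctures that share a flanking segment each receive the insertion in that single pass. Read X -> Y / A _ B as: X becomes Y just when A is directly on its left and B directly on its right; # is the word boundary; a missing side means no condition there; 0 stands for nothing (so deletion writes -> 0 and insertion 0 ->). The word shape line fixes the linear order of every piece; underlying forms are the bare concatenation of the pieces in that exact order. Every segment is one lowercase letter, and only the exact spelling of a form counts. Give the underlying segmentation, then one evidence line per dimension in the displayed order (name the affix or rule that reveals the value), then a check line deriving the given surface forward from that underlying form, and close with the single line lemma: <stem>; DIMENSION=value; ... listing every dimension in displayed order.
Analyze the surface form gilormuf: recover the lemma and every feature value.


underlying: gi-lor-mu-v
TOR=em - signalled by the affix -mu
KEL=ne - signalled by the affix -v
NUM=mi - signalled by the affix gi-
check: gilormuv -> gilormuv -> gilormuf
lemma: lor; TOR=em; KEL=ne; NUM=mi


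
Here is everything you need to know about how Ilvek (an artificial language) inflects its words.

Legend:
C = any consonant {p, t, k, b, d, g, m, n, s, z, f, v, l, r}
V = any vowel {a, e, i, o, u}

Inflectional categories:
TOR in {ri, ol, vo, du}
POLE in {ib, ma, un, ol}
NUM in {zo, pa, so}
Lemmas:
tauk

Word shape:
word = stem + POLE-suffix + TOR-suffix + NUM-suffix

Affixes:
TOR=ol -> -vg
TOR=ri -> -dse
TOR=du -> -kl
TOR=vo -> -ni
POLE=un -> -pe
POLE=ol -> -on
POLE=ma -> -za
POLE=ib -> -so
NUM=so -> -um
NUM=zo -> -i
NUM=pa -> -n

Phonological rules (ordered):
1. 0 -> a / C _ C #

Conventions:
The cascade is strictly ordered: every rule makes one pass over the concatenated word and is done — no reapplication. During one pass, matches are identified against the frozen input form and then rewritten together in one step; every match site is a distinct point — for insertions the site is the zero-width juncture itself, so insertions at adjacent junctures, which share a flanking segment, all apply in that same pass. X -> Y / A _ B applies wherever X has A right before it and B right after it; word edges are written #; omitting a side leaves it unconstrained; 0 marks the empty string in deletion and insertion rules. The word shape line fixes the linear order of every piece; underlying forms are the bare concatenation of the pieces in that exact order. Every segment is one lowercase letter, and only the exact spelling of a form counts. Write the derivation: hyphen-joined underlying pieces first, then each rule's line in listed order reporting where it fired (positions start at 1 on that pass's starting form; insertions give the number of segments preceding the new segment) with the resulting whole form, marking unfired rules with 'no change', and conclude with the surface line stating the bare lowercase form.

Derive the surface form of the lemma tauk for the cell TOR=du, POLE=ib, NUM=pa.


underlying: tauk-so-kl-n
1. 0 -> a / C _ C #: inserts after position(s) 8: tauksoklan
surface: tauksoklan


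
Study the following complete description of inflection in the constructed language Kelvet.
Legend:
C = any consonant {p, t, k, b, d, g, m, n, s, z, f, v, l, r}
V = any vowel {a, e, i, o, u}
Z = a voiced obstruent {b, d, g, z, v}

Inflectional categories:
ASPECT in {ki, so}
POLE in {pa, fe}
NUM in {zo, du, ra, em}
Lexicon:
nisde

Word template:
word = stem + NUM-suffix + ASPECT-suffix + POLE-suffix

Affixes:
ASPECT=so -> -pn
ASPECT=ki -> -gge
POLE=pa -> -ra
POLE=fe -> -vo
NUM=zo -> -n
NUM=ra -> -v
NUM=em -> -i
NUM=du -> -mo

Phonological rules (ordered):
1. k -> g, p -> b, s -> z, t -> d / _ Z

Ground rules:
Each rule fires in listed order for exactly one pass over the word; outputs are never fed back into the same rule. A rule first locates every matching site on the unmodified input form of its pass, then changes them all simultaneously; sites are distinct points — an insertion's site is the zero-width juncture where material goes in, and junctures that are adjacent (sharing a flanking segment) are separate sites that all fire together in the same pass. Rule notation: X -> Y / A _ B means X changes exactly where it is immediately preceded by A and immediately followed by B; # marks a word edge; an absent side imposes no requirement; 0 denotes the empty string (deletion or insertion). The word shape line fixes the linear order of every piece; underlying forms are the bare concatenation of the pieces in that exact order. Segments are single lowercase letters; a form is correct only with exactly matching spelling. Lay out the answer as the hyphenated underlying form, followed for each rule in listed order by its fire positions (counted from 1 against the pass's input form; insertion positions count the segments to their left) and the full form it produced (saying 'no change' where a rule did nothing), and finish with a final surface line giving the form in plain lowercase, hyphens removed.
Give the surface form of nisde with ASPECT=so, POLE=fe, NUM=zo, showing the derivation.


underlying: nisde-n-pn-vo
1. k -> g, p -> b, s -> z, t -> d / _ Z: fires at position(s) 3: nizdenpnvo
surface: nizdenpnvo


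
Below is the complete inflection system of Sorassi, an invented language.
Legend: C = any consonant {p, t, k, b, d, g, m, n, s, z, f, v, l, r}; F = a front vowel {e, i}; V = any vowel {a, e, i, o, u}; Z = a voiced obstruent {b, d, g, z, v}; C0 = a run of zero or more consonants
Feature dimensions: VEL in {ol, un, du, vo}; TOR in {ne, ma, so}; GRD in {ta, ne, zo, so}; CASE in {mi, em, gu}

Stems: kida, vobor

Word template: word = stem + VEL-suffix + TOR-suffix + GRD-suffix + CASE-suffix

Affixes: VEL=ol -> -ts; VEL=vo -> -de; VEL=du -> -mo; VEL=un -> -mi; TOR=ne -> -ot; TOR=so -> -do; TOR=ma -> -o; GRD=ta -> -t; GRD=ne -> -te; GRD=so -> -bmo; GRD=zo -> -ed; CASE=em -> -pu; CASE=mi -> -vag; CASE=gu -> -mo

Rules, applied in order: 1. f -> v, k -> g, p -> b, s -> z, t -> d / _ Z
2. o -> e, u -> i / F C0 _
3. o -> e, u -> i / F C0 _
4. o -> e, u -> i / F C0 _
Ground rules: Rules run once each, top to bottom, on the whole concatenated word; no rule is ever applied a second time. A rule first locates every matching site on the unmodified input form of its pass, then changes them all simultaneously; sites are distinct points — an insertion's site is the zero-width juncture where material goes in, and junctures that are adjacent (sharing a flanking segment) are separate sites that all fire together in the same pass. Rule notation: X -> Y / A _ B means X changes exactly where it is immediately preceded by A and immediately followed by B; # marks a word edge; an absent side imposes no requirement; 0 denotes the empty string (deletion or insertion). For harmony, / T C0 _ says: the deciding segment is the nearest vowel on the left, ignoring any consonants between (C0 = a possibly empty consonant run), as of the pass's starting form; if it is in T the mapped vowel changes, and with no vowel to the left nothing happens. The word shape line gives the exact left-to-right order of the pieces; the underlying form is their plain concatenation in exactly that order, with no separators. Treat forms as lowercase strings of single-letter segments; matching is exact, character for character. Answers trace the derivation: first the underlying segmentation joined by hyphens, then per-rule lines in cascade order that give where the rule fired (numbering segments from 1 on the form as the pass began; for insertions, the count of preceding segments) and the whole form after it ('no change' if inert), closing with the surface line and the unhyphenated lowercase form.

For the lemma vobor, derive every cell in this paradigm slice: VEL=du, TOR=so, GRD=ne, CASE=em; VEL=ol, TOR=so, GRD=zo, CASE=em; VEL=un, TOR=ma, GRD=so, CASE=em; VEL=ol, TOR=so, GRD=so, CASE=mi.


cell VEL=du, TOR=so, GRD=ne, CASE=em:
underlying: vobor-mo-do-te-pu
1. f -> v, k -> g, p -> b, s -> z, t -> d / _ Z: no change
2. o -> e, u -> i / F C0 _: fires at position(s) 13: vobormodotepi
3. o -> e, u -> i / F C0 _: no change
4. o -> e, u -> i / F C0 _: no change
surface: vobormodotepi

cell VEL=ol, TOR=so, GRD=zo, CASE=em:
underlying: vobor-ts-do-ed-pu
1. f -> v, k -> g, p -> b, s -> z, t -> d / _ Z: fires at position(s) 7: vobortzdoedpu
2. o -> e, u -> i / F C0 _: fires at position(s) 13: vobortzdoedpi
3. o -> e, u -> i / F C0 _: no change
4. o -> e, u -> i / F C0 _: no change
surface: vobortzdoedpi

cell VEL=un, TOR=ma, GRD=so, CASE=em:
underlying: vobor-mi-o-bmo-pu
1. f -> v, k -> g, p -> b, s -> z, t -> d / _ Z: no change
2. o -> e, u -> i / F C0 _: fires at position(s) 8: vobormiebmopu
3. o -> e, u -> i / F C0 _: fires at position(s) 11: vobormiebmepu
4. o -> e, u -> i / F C0 _: fires at position(s) 13: vobormiebmepi
surface: vobormiebmepi

cell VEL=ol, TOR=so, GRD=so, CASE=mi:
underlying: vobor-ts-do-bmo-vag
1. f -> v, k -> g, p -> b, s -> z, t -> d / _ Z: fires at position(s) 7: vobortzdobmovag
2. o -> e, u -> i / F C0 _: no change
3. o -> e, u -> i / F C0 _: no change
4. o -> e, u -> i / F C0 _: no change
surface: vobortzdobmovag


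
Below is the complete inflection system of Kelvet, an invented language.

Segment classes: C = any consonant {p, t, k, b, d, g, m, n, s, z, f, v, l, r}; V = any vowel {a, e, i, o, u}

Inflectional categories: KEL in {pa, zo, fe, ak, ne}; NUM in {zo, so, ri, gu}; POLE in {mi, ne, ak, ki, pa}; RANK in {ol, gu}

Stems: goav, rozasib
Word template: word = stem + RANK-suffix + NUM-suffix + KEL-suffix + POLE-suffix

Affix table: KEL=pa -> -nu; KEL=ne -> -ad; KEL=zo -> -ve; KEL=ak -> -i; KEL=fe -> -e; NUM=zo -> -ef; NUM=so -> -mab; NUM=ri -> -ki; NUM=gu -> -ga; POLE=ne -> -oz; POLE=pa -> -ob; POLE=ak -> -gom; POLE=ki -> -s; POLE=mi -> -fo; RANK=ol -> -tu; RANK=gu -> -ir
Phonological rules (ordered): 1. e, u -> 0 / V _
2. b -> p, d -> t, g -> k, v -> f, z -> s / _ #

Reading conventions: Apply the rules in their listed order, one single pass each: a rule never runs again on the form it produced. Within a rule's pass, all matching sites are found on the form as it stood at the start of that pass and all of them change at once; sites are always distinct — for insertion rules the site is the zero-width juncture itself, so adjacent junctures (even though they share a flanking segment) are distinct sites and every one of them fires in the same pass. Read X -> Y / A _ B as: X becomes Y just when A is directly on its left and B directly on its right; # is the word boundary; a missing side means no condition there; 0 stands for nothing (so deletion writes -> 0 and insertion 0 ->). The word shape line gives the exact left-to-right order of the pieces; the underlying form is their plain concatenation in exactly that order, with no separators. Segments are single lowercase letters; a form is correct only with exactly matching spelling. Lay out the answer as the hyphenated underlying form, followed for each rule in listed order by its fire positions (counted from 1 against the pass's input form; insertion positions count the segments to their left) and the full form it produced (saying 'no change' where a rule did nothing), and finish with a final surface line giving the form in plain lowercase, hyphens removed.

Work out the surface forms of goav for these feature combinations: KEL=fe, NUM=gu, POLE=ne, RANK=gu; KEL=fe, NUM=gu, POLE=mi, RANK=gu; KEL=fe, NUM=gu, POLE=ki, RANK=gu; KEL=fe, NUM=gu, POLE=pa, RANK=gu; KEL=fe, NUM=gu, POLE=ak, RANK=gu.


cell KEL=fe, NUM=gu, POLE=ne, RANK=gu:
underlying: goav-ir-ga-e-oz
1. e, u -> 0 / V _: fires at position(s) 9: goavirgaoz
2. b -> p, d -> t, g -> k, v -> f, z -> s / _ #: fires at position(s) 10: goavirgaos
surface: goavirgaos

cell KEL=fe, NUM=gu, POLE=mi, RANK=gu:
underlying: goav-ir-ga-e-fo
1. e, u -> 0 / V _: fires at position(s) 9: goavirgafo
2. b -> p, d -> t, g -> k, v -> f, z -> s / _ #: no change
surface: goavirgafo

cell KEL=fe, NUM=gu, POLE=ki, RANK=gu:
underlying: goav-ir-ga-e-s
1. e, u -> 0 / V _: fires at position(s) 9: goavirgas
2. b -> p, d -> t, g -> k, v -> f, z -> s / _ #: no change
surface: goavirgas

cell KEL=fe, NUM=gu, POLE=pa, RANK=gu:
underlying: goav-ir-ga-e-ob
1. e, u -> 0 / V _: fires at position(s) 9: goavirgaob
2. b -> p, d -> t, g -> k, v -> f, z -> s / _ #: fires at position(s) 10: goavirgaop
surface: goavirgaop

cell KEL=fe, NUM=gu, POLE=ak, RANK=gu:
underlying: goav-ir-ga-e-gom
1. e, u -> 0 / V _: fires at position(s) 9: goavirgagom
2. b -> p, d -> t, g -> k, v -> f, z -> s / _ #: no change
surface: goavirgagom


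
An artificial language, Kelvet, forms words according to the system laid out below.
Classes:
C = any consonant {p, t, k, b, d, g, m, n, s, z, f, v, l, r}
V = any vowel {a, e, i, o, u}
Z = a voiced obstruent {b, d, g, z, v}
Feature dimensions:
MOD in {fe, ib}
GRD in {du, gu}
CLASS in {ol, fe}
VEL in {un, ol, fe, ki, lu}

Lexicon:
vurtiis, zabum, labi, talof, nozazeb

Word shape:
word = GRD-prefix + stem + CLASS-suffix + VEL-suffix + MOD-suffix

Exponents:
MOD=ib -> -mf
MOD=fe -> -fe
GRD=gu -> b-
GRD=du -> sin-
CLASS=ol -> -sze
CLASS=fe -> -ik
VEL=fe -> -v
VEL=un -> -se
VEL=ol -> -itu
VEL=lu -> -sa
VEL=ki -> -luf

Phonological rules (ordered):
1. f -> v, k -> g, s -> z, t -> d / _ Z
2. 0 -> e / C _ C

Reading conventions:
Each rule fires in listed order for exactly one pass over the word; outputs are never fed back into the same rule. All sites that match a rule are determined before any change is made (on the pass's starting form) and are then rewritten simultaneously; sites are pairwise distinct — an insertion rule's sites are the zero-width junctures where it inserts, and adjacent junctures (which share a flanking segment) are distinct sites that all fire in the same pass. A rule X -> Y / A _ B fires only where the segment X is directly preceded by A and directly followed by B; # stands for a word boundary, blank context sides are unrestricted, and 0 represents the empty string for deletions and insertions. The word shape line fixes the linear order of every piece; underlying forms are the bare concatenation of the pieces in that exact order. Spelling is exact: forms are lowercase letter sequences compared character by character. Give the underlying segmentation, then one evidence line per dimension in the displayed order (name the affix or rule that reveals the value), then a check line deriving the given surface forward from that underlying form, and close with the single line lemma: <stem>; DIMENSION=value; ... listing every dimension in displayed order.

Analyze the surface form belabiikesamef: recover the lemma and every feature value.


underlying: b-labi-ik-sa-mf
MOD=ib - signalled by the affix -mf
GRD=gu - signalled by the affix b-
CLASS=fe - signalled by the affix -ik
VEL=lu - signalled by the affix -sa
check: blabiiksamf -> blabiiksamf -> belabiikesamef
lemma: labi; MOD=ib; GRD=gu; CLASS=fe; VEL=lu


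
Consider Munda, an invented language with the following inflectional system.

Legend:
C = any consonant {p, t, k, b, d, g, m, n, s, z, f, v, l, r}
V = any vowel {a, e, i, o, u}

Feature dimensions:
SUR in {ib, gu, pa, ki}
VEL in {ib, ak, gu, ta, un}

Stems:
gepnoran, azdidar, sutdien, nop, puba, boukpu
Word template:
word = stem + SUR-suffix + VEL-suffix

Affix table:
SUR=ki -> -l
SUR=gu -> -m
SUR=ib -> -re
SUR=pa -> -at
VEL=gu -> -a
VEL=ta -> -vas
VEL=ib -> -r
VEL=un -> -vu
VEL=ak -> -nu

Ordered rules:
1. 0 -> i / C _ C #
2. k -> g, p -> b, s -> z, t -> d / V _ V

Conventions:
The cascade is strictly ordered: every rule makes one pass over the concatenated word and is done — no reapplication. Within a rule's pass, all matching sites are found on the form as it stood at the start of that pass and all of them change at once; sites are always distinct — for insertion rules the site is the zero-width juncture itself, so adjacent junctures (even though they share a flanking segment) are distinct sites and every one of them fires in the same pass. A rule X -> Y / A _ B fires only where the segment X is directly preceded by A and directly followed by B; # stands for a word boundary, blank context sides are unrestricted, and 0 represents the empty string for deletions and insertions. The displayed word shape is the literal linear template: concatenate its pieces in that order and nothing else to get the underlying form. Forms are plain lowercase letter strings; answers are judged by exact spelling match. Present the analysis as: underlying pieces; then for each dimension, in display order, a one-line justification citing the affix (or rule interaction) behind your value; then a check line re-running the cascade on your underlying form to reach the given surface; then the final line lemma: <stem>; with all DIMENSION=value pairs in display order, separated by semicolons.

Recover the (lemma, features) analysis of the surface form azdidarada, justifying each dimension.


underlying: azdidar-at-a
SUR=pa - signalled by the affix -at
VEL=gu - signalled by the affix -a
check: azdidarata -> azdidarata -> azdidarada
lemma: azdidar; SUR=pa; VEL=gu


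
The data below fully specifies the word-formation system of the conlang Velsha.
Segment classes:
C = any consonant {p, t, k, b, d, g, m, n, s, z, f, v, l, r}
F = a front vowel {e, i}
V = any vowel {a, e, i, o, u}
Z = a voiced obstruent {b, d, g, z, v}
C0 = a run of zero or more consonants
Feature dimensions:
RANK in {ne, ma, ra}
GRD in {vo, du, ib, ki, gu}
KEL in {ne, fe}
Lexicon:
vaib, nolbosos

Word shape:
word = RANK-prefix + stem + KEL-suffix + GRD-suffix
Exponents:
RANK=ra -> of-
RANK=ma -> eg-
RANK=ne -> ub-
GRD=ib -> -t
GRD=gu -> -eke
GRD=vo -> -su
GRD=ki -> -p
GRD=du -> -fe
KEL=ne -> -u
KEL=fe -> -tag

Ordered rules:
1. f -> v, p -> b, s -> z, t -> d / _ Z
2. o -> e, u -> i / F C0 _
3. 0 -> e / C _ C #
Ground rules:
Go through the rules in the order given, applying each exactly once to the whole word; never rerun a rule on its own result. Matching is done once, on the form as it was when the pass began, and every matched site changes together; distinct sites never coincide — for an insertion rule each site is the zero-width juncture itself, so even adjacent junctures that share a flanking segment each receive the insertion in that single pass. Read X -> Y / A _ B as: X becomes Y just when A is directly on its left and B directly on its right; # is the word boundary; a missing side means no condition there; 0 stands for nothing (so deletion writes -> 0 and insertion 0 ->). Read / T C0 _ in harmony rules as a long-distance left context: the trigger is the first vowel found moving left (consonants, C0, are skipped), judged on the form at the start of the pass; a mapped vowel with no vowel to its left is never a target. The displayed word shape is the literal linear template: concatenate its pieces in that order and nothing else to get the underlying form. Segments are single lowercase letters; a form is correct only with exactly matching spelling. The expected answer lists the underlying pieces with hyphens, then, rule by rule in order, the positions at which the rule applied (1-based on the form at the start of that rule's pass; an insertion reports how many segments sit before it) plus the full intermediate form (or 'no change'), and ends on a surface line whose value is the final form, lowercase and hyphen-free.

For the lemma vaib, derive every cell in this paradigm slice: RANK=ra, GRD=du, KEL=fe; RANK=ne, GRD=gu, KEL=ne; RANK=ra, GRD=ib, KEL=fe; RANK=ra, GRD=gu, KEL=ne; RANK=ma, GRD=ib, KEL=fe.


cell RANK=ra, GRD=du, KEL=fe:
underlying: of-vaib-tag-fe
1. f -> v, p -> b, s -> z, t -> d / _ Z: fires at position(s) 2: ovvaibtagfe
2. o -> e, u -> i / F C0 _: no change
3. 0 -> e / C _ C #: no change
surface: ovvaibtagfe

cell RANK=ne, GRD=gu, KEL=ne:
underlying: ub-vaib-u-eke
1. f -> v, p -> b, s -> z, t -> d / _ Z: no change
2. o -> e, u -> i / F C0 _: fires at position(s) 7: ubvaibieke
3. 0 -> e / C _ C #: no change
surface: ubvaibieke

cell RANK=ra, GRD=ib, KEL=fe:
underlying: of-vaib-tag-t
1. f -> v, p -> b, s -> z, t -> d / _ Z: fires at position(s) 2: ovvaibtagt
2. o -> e, u -> i / F C0 _: no change
3. 0 -> e / C _ C #: inserts after position(s) 9: ovvaibtaget
surface: ovvaibtaget

cell RANK=ra, GRD=gu, KEL=ne:
underlying: of-vaib-u-eke
1. f -> v, p -> b, s -> z, t -> d / _ Z: fires at position(s) 2: ovvaibueke
2. o -> e, u -> i / F C0 _: fires at position(s) 7: ovvaibieke
3. 0 -> e / C _ C #: no change
surface: ovvaibieke

cell RANK=ma, GRD=ib, KEL=fe:
underlying: eg-vaib-tag-t
1. f -> v, p -> b, s -> z, t -> d / _ Z: no change
2. o -> e, u -> i / F C0 _: no change
3. 0 -> e / C _ C #: inserts after position(s) 9: egvaibtaget
surface: egvaibtaget


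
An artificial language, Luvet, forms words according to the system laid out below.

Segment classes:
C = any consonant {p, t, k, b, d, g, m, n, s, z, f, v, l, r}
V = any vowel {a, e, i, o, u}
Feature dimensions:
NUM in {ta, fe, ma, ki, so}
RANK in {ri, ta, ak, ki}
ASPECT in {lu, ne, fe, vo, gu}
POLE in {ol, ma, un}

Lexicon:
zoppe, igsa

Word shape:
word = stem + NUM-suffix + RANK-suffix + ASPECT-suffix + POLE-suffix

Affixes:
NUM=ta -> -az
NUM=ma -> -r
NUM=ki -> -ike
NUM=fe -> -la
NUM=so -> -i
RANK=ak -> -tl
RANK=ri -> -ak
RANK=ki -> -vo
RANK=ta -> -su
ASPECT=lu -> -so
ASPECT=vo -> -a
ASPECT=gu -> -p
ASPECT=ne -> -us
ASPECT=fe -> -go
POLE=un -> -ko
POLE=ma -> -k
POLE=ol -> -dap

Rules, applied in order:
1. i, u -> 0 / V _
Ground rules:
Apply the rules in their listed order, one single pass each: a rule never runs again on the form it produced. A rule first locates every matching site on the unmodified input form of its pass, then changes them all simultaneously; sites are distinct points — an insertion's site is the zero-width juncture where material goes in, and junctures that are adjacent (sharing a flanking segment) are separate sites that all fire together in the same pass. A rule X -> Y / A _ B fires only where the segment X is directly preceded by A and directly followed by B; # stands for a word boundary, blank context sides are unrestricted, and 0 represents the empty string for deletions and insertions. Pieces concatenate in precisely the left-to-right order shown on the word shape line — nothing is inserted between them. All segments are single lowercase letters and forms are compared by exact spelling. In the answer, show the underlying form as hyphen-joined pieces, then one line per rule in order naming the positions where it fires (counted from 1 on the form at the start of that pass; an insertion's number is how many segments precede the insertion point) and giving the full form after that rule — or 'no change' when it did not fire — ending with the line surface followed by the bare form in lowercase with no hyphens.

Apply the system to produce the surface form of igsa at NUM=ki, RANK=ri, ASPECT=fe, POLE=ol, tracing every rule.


underlying: igsa-ike-ak-go-dap
1. i, u -> 0 / V _: fires at position(s) 5: igsakeakgodap
surface: igsakeakgodap


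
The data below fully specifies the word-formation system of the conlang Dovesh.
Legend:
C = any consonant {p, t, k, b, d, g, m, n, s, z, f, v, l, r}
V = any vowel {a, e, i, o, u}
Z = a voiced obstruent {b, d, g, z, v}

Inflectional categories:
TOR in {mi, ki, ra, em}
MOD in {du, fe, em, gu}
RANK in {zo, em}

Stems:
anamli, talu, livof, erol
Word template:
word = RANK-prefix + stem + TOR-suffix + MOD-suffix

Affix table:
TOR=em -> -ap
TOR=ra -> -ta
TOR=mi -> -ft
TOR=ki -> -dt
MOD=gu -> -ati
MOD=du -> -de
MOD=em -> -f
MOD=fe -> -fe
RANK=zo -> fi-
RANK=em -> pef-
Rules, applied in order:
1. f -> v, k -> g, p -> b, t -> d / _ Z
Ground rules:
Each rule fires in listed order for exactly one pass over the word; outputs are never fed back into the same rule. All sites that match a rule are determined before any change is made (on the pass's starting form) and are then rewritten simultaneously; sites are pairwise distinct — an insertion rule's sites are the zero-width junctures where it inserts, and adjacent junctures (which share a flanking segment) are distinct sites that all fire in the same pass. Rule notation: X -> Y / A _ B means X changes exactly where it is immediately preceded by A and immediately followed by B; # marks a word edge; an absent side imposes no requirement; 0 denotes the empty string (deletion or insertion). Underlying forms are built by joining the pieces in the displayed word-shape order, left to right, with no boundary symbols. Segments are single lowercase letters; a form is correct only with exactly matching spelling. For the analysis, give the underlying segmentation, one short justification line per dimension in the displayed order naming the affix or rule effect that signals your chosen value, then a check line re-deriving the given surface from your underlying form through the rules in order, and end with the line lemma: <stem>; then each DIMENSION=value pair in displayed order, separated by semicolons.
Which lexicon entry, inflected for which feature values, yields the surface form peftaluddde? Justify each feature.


underlying: pef-talu-dt-de
TOR=ki - signalled by the affix -dt
MOD=du - signalled by the affix -de
RANK=em - signalled by the affix pef-
check: peftaludtde -> peftaluddde
lemma: talu; TOR=ki; MOD=du; RANK=em


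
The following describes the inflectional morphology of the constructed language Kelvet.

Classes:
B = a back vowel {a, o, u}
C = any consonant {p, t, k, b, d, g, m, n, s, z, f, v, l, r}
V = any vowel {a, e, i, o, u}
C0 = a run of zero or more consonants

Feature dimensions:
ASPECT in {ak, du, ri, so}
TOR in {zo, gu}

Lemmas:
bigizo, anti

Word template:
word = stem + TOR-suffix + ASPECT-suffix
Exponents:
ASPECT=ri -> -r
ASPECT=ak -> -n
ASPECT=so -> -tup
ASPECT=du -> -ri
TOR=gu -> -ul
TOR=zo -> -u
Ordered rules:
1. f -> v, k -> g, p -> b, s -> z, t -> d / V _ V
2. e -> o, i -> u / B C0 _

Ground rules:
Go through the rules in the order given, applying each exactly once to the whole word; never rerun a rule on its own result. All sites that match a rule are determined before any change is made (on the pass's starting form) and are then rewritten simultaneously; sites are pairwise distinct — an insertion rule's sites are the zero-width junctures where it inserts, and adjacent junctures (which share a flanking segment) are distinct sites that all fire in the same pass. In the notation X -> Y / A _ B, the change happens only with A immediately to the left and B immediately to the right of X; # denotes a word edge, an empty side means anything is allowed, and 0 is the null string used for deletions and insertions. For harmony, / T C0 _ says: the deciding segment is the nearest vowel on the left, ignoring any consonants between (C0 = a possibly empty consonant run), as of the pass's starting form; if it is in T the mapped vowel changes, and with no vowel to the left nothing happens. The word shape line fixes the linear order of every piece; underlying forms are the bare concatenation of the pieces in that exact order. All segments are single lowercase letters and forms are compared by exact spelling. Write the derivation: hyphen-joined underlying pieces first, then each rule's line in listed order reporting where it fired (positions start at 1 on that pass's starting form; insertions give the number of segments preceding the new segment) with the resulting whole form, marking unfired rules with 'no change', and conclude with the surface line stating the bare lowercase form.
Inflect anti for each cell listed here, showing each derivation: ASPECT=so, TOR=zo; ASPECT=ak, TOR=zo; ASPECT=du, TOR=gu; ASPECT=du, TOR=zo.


cell ASPECT=so, TOR=zo:
underlying: anti-u-tup
1. f -> v, k -> g, p -> b, s -> z, t -> d / V _ V: fires at position(s) 6: antiudup
2. e -> o, i -> u / B C0 _: fires at position(s) 4: antuudup
surface: antuudup

cell ASPECT=ak, TOR=zo:
underlying: anti-u-n
1. f -> v, k -> g, p -> b, s -> z, t -> d / V _ V: no change
2. e -> o, i -> u / B C0 _: fires at position(s) 4: antuun
surface: antuun

cell ASPECT=du, TOR=gu:
underlying: anti-ul-ri
1. f -> v, k -> g, p -> b, s -> z, t -> d / V _ V: no change
2. e -> o, i -> u / B C0 _: fires at position(s) 4, 8: antuulru
surface: antuulru

cell ASPECT=du, TOR=zo:
underlying: anti-u-ri
1. f -> v, k -> g, p -> b, s -> z, t -> d / V _ V: no change
2. e -> o, i -> u / B C0 _: fires at position(s) 4, 7: antuuru
surface: antuuru


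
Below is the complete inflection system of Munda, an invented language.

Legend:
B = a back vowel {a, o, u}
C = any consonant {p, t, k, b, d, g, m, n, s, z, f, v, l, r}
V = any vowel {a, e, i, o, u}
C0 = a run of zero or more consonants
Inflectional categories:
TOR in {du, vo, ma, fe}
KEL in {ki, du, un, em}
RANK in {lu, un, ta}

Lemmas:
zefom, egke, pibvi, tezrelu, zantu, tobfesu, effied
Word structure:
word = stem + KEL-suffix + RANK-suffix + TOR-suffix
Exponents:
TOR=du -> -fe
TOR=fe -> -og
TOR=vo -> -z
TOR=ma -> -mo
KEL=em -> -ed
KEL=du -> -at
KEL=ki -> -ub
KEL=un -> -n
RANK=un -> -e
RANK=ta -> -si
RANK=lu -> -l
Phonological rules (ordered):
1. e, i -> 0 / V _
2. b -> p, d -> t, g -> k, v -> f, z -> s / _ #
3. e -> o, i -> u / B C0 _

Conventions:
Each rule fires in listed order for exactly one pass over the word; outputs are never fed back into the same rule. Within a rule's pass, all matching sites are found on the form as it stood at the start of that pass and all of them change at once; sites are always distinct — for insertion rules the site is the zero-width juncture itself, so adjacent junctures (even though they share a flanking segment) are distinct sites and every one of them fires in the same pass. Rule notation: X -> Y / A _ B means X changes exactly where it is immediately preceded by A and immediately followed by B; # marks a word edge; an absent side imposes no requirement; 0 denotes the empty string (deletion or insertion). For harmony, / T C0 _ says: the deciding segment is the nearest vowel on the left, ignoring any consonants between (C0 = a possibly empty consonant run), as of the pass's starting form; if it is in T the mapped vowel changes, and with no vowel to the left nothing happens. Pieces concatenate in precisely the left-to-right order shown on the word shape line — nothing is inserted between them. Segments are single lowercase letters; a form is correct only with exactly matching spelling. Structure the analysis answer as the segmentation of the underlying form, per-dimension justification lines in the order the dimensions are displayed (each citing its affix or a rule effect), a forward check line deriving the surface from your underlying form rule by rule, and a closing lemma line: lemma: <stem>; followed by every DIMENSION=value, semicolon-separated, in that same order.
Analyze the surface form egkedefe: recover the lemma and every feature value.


underlying: egke-ed-e-fe
TOR=du - signalled by the affix -fe
KEL=em - signalled by the affix -ed
RANK=un - signalled by the affix -e
check: egkeedefe -> egkedefe -> egkedefe -> egkedefe
lemma: egke; TOR=du; KEL=em; RANK=un


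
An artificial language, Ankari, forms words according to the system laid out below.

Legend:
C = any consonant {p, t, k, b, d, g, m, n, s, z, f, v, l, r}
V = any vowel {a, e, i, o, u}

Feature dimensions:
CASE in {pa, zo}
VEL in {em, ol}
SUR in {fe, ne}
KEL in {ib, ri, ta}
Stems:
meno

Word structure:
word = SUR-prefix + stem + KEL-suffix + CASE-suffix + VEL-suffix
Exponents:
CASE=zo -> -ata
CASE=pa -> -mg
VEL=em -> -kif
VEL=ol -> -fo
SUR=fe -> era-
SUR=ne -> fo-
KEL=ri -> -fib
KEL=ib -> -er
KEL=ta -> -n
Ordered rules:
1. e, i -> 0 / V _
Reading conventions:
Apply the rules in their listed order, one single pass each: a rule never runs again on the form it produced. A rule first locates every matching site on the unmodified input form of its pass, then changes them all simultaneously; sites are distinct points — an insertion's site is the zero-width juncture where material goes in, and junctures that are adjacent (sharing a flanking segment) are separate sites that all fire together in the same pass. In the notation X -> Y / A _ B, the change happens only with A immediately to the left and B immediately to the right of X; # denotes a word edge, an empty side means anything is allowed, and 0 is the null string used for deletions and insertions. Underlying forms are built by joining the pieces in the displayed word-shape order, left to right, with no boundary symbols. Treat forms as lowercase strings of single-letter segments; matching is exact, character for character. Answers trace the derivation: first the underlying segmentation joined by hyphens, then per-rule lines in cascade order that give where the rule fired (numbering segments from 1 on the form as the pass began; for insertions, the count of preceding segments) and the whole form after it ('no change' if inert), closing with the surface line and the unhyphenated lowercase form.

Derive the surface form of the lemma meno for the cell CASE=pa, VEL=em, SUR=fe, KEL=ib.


underlying: era-meno-er-mg-kif
1. e, i -> 0 / V _: fires at position(s) 8: eramenormgkif
surface: eramenormgkif


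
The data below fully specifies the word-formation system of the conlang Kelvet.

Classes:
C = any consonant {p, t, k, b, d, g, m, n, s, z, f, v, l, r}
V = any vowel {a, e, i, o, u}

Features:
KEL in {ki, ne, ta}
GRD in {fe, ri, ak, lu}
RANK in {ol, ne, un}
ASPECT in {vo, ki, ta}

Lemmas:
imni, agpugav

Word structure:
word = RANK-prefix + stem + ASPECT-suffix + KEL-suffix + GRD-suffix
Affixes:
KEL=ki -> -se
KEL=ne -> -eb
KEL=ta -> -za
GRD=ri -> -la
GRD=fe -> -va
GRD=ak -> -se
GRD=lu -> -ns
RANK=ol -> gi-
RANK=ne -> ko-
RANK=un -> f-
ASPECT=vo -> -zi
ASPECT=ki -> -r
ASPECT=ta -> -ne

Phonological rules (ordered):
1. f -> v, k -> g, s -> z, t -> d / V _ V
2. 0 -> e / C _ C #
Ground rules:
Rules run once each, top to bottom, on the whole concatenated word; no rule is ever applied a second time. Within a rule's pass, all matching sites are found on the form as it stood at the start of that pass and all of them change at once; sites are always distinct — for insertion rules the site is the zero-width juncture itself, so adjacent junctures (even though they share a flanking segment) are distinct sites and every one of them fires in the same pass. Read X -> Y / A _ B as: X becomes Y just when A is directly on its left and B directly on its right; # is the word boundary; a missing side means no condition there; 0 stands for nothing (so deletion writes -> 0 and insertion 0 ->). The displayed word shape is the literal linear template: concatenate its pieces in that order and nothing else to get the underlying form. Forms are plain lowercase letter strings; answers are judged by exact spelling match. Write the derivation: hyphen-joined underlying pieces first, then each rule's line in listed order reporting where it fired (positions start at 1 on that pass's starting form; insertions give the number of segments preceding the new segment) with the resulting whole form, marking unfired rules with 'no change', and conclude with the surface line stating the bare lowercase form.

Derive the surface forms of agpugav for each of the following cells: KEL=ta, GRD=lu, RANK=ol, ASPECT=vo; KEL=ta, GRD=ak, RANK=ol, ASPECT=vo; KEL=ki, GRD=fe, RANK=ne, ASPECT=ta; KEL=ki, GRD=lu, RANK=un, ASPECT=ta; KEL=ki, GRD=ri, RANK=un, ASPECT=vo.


cell KEL=ta, GRD=lu, RANK=ol, ASPECT=vo:
underlying: gi-agpugav-zi-za-ns
1. f -> v, k -> g, s -> z, t -> d / V _ V: no change
2. 0 -> e / C _ C #: inserts after position(s) 14: giagpugavzizanes
surface: giagpugavzizanes

cell KEL=ta, GRD=ak, RANK=ol, ASPECT=vo:
underlying: gi-agpugav-zi-za-se
1. f -> v, k -> g, s -> z, t -> d / V _ V: fires at position(s) 14: giagpugavzizaze
2. 0 -> e / C _ C #: no change
surface: giagpugavzizaze

cell KEL=ki, GRD=fe, RANK=ne, ASPECT=ta:
underlying: ko-agpugav-ne-se-va
1. f -> v, k -> g, s -> z, t -> d / V _ V: fires at position(s) 12: koagpugavnezeva
2. 0 -> e / C _ C #: no change
surface: koagpugavnezeva

cell KEL=ki, GRD=lu, RANK=un, ASPECT=ta:
underlying: f-agpugav-ne-se-ns
1. f -> v, k -> g, s -> z, t -> d / V _ V: fires at position(s) 11: fagpugavnezens
2. 0 -> e / C _ C #: inserts after position(s) 13: fagpugavnezenes
surface: fagpugavnezenes

cell KEL=ki, GRD=ri, RANK=un, ASPECT=vo:
underlying: f-agpugav-zi-se-la
1. f -> v, k -> g, s -> z, t -> d / V _ V: fires at position(s) 11: fagpugavzizela
2. 0 -> e / C _ C #: no change
surface: fagpugavzizela
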